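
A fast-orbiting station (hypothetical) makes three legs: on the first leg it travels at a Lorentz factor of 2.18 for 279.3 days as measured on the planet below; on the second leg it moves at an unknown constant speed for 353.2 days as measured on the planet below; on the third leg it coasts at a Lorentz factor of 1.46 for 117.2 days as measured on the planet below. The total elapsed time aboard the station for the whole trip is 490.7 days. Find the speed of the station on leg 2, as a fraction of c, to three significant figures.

Leg 1: γ = 2.18; τ_1 = 279.3/2.180 = 128.1 days.
Leg 2: speed unknown; τ_2 = 353.2/γ_2.
Leg 3: γ = 1.46; τ_3 = 117.2/1.460 = 80.27 days.
Total proper time: 128.1 + τ_2 + 80.27 = 490.7, so τ_2 = 490.7 − 208.4 = 282.3 days.
γ_2 = 353.2/282.3 = 1.251; β = √(1 − 1/γ²) = √0.3611.

β = 0.601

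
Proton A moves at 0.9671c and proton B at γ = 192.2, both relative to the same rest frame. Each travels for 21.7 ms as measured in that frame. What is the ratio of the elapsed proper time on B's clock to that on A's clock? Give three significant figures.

τ_B/τ_A = 0.0205

A: γ = 1/√(1 − 0.9671²) = 1/√0.06472 = 3.931. B: γ = 192.2.
τ_A/τ_B = γ_B/γ_A = 192.2/3.931 = 48.90, so τ_B/τ_A = 0.02045.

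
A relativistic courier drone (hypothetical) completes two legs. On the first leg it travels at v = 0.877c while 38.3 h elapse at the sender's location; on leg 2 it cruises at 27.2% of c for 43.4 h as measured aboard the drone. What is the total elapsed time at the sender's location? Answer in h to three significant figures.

Leg 1: 38.3 h is already measured at the sender's location.
Leg 2: β = 0.272; γ = 1/√(1 − 0.272²) = 1/√0.9260 = 1.039; Δt_2 = 1.039 × 43.4 = 45.10 h.
Total: 38.30 + 45.10 h.

Δt = 83.4 h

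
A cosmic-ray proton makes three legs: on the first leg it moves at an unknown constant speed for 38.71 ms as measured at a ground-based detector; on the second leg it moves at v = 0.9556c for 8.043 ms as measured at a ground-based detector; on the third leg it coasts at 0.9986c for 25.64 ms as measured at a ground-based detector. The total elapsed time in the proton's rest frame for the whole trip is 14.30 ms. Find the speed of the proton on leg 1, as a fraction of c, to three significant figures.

β = 0.962

Leg 1: speed unknown; τ_1 = 38.71/γ_1.
Leg 2: γ = 1/√(1 − 0.9556²) = 1/√0.08683 = 3.394; τ_2 = 8.043/3.394 = 2.370 ms.
Leg 3: γ = 1/√(1 − 0.9986²) = 1/√0.002798 = 18.90; τ_3 = 25.64/18.90 = 1.356 ms.
Total proper time: τ_1 + 2.370 + 1.356 = 14.30, so τ_1 = 14.30 − 3.726 = 10.57 ms.
γ_1 = 38.71/10.57 = 3.661; β = √(1 − 1/γ²) = √0.9254.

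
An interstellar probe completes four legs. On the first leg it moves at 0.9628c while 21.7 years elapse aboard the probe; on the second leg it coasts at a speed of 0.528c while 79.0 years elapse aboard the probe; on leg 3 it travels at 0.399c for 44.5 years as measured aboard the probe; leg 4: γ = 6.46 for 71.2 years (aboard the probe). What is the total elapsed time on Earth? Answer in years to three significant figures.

Leg 1: γ = 1/√(1 − 0.9628²) = 1/√0.07302 = 3.701; Δt_1 = 3.701 × 21.7 = 80.31 years.
Leg 2: γ = 1/√(1 − 0.528²) = 1/√0.7212 = 1.178; Δt_2 = 1.178 × 79.0 = 93.02 years.
Leg 3: γ = 1/√(1 − 0.399²) = 1/√0.8408 = 1.091; Δt_3 = 1.091 × 44.5 = 48.53 years.
Leg 4: γ = 6.46; Δt_4 = 6.460 × 71.2 = 460.0 years.
Total: 80.31 + 93.02 + 48.53 + 460.0 years.

Δt = 682 years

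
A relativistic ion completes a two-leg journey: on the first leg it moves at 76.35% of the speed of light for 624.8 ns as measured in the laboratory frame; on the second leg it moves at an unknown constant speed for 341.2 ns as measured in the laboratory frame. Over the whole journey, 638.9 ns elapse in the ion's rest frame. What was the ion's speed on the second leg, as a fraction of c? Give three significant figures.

β = 0.724

Leg 1: β = 0.7635; γ = 1/√(1 − 0.7635²) = 1/√0.4171 = 1.548; τ_1 = 624.8/1.548 = 403.5 ns.
Leg 2: speed unknown; τ_2 = 341.2/γ_2.
Total proper time: 403.5 + τ_2 = 638.9, so τ_2 = 638.9 − 403.5 = 235.4 ns.
γ_2 = 341.2/235.4 = 1.449; β = √(1 − 1/γ²) = √0.5240.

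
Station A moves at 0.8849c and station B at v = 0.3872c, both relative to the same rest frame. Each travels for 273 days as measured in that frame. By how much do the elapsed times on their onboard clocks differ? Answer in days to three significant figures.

A: γ = 1/√(1 − 0.8849²) = 1/√0.2170 = 2.147; τ_A = 273/2.147 = 127.2 days.
B: γ = 1/√(1 − 0.3872²) = 1/√0.8501 = 1.085; τ_B = 273/1.085 = 251.7 days.

|τ_A − τ_B| = 125 days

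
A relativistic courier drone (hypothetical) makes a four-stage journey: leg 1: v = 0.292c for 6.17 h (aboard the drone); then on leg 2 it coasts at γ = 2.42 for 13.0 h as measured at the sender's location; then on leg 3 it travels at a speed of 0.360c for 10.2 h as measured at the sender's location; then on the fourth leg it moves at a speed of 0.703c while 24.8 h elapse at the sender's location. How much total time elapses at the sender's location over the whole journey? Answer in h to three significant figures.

Δt = 54.5 h

Leg 1: γ = 1/√(1 − 0.292²) = 1/√0.9147 = 1.046; Δt_1 = 1.046 × 6.17 = 6.451 h.
Leg 2: 13.0 h is already measured at the sender's location.
Leg 3: 10.2 h is already measured at the sender's location.
Leg 4: 24.8 h is already measured at the sender's location.
Total: 6.451 + 13.00 + 10.20 + 24.80 h.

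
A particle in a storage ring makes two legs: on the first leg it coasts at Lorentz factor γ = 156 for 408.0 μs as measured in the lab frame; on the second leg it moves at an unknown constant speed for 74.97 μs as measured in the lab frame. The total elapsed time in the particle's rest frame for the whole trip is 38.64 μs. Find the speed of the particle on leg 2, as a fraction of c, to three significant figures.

β = 0.877

Leg 1: γ = 156; τ_1 = 408.0/156.0 = 2.615 μs.
Leg 2: speed unknown; τ_2 = 74.97/γ_2.
Total proper time: 2.615 + τ_2 = 38.64, so τ_2 = 38.64 − 2.615 = 36.02 μs.
γ_2 = 74.97/36.02 = 2.081; β = √(1 − 1/γ²) = √0.7691.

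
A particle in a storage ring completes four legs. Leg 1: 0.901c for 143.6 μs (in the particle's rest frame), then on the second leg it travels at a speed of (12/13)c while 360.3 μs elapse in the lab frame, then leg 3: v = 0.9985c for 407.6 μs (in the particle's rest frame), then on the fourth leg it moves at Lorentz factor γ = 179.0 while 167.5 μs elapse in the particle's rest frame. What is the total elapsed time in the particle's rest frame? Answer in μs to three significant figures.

τ = 857 μs

Leg 1: 143.6 μs is already measured in the particle's rest frame.
Leg 2: γ = 1/√(1 − (12/13)²) = 13/5 = 2.600; τ_2 = 360.3/2.600 = 138.6 μs.
Leg 3: 407.6 μs is already measured in the particle's rest frame.
Leg 4: 167.5 μs is already measured in the particle's rest frame.
Total: 143.6 + 138.6 + 407.6 + 167.5 μs.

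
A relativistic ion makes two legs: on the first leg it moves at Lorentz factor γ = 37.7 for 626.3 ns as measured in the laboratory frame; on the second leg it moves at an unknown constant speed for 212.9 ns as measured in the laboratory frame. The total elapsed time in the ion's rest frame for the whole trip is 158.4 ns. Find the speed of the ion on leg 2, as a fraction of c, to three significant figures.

β = 0.746

Leg 1: γ = 37.7; τ_1 = 626.3/37.70 = 16.61 ns.
Leg 2: speed unknown; τ_2 = 212.9/γ_2.
Total proper time: 16.61 + τ_2 = 158.4, so τ_2 = 158.4 − 16.61 = 141.8 ns.
γ_2 = 212.9/141.8 = 1.502; β = √(1 − 1/γ²) = √0.5565.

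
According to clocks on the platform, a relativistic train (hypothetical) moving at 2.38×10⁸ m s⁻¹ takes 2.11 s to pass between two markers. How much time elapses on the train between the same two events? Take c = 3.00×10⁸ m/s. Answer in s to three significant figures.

β = 2.38×10⁸/3.00×10⁸ = 0.7933; γ = 1/√(1 − 0.7933²) = 1.643
The interval measured on the platform is the dilated one; the clock on the train measures the proper time τ = Δt/γ = 2.11/1.643 s.

τ = 1.28 s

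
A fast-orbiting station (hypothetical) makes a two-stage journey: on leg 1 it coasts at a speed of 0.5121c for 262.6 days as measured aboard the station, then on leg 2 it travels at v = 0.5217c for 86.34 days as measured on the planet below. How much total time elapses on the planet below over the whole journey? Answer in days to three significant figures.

Δt = 392 days

Leg 1: γ = 1/√(1 − 0.5121²) = 1/√0.7378 = 1.164; Δt_1 = 1.164 × 262.6 = 305.7 days.
Leg 2: 86.34 days is already measured on the planet below.
Total: 305.7 + 86.34 days.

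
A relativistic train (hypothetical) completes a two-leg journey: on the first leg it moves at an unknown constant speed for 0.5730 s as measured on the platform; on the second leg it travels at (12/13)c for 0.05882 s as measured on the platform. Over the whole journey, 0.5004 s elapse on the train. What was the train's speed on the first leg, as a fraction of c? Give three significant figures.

β = 0.552

Leg 1: speed unknown; τ_1 = 0.5730/γ_1.
Leg 2: γ = 1/√(1 − (12/13)²) = 13/5 = 2.600; τ_2 = 0.05882/2.600 = 0.02262 s.
Total proper time: τ_1 + 0.02262 = 0.5004, so τ_1 = 0.5004 − 0.02262 = 0.4778 s.
γ_1 = 0.5730/0.4778 = 1.199; β = √(1 − 1/γ²) = √0.3047.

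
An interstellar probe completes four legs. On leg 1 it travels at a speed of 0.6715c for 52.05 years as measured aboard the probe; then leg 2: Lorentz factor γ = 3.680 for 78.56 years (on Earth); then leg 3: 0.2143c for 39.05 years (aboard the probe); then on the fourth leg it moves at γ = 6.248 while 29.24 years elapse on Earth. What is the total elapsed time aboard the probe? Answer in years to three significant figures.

τ = 117 years

Leg 1: 52.05 years is already measured aboard the probe.
Leg 2: γ = 3.680; τ_2 = 78.56/3.680 = 21.35 years.
Leg 3: 39.05 years is already measured aboard the probe.
Leg 4: γ = 6.248; τ_4 = 29.24/6.248 = 4.680 years.
Total: 52.05 + 21.35 + 39.05 + 4.680 years.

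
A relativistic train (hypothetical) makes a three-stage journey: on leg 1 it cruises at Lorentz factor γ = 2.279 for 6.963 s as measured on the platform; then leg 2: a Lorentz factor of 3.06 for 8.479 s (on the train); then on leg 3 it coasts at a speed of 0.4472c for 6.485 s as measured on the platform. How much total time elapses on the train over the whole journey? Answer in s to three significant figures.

τ = 17.3 s

Leg 1: γ = 2.279; τ_1 = 6.963/2.279 = 3.055 s.
Leg 2: 8.479 s is already measured on the train.
Leg 3: γ = 1/√(1 − 0.4472²) = 1/√0.8000 = 1.118; τ_3 = 6.485/1.118 = 5.800 s.
Total: 3.055 + 8.479 + 5.800 s.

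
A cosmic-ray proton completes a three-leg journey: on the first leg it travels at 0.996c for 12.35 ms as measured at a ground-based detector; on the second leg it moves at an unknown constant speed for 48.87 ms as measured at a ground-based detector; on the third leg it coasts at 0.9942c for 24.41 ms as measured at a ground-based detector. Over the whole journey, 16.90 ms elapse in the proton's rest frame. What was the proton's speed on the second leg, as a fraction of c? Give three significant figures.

Leg 1: γ = 1/√(1 − 0.996²) = 1/√0.007984 = 11.19; τ_1 = 12.35/11.19 = 1.104 ms.
Leg 2: speed unknown; τ_2 = 48.87/γ_2.
Leg 3: γ = 1/√(1 − 0.9942²) = 1/√0.01157 = 9.298; τ_3 = 24.41/9.298 = 2.625 ms.
Total proper time: 1.104 + τ_2 + 2.625 = 16.90, so τ_2 = 16.90 − 3.729 = 13.17 ms.
γ_2 = 48.87/13.17 = 3.710; β = √(1 − 1/γ²) = √0.9274.

β = 0.963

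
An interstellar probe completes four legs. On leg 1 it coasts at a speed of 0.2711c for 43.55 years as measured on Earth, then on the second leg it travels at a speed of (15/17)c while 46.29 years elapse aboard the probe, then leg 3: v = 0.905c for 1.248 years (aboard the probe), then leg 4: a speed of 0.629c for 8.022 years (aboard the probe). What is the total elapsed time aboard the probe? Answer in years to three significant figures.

Leg 1: γ = 1/√(1 − 0.2711²) = 1/√0.9265 = 1.039; τ_1 = 43.55/1.039 = 41.92 years.
Leg 2: 46.29 years is already measured aboard the probe.
Leg 3: 1.248 years is already measured aboard the probe.
Leg 4: 8.022 years is already measured aboard the probe.
Total: 41.92 + 46.29 + 1.248 + 8.022 years.

τ = 97.5 years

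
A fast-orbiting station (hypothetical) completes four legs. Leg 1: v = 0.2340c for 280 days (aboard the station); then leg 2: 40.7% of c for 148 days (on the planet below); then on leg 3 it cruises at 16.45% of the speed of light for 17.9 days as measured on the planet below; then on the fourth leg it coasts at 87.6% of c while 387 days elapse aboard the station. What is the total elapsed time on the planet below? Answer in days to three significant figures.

Leg 1: γ = 1/√(1 − 0.2340²) = 1/√0.9452 = 1.029; Δt_1 = 1.029 × 280 = 288.0 days.
Leg 2: 148 days is already measured on the planet below.
Leg 3: 17.9 days is already measured on the planet below.
Leg 4: β = 0.876; γ = 1/√(1 − 0.876²) = 1/√0.2326 = 2.073; Δt_4 = 2.073 × 387 = 802.4 days.
Total: 288.0 + 148.0 + 17.90 + 802.4 days.

Δt = 1260 days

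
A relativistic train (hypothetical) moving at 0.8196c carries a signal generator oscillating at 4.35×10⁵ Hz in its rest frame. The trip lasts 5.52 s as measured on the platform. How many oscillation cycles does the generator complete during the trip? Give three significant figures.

N = 1.38×10⁶

γ = 1/√(1 − 0.8196²) = 1/√0.3283 = 1.745
The oscillator's own cycle count is N = f × τ where τ is the proper time on the train. τ = Δt/γ = 5.52/1.745 = 3.163 s = 3.163×10⁰ s.
N = 4.35×10⁵ × 3.163×10⁰ = 1.376×10⁶.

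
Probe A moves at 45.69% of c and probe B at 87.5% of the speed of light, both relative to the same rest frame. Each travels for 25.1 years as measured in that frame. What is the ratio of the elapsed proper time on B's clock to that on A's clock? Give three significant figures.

A: β = 0.4569; γ = 1/√(1 − 0.4569²) = 1/√0.7912 = 1.124. B: β = 0.875; γ = 1/√(1 − 0.875²) = 1/√0.2344 = 2.066.
τ_A/τ_B = γ_B/γ_A = 2.066/1.124 = 1.837, so τ_B/τ_A = 0.5443.

τ_B/τ_A = 0.544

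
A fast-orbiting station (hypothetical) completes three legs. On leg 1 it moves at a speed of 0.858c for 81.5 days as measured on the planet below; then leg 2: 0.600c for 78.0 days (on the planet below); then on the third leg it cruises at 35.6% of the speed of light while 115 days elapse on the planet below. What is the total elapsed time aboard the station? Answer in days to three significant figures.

Leg 1: γ = 1/√(1 − 0.858²) = 1/√0.2638 = 1.947; τ_1 = 81.5/1.947 = 41.86 days.
Leg 2: γ = 1/√(1 − 0.600²) = 5/4 = 1.250; τ_2 = 78.0/1.250 = 62.40 days.
Leg 3: β = 0.356; γ = 1/√(1 − 0.356²) = 1/√0.8733 = 1.070; τ_3 = 115/1.070 = 107.5 days.
Total: 41.86 + 62.40 + 107.5 days.

τ = 212 days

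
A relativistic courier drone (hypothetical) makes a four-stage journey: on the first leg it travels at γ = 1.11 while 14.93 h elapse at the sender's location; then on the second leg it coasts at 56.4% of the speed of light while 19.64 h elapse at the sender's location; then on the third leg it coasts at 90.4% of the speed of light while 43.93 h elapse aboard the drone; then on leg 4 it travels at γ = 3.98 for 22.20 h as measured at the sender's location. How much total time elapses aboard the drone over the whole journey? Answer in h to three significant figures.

τ = 79.2 h

Leg 1: γ = 1.11; τ_1 = 14.93/1.110 = 13.45 h.
Leg 2: β = 0.564; γ = 1/√(1 − 0.564²) = 1/√0.6819 = 1.211; τ_2 = 19.64/1.211 = 16.22 h.
Leg 3: 43.93 h is already measured aboard the drone.
Leg 4: γ = 3.98; τ_4 = 22.20/3.980 = 5.578 h.
Total: 13.45 + 16.22 + 43.93 + 5.578 h.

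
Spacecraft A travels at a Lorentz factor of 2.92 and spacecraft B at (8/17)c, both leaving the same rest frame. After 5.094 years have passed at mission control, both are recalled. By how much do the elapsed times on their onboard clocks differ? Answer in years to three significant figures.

A: γ = 2.92; τ_A = 5.094/2.920 = 1.745 years.
B: γ = 1/√(1 − (8/17)²) = 17/15 ≈ 1.133; τ_B = 5.094/1.133 = 4.495 years.

|τ_A − τ_B| = 2.75 years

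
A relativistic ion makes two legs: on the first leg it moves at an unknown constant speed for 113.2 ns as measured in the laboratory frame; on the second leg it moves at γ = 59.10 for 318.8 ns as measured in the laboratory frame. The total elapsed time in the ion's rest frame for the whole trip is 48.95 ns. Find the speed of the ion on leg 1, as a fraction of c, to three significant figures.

Leg 1: speed unknown; τ_1 = 113.2/γ_1.
Leg 2: γ = 59.10; τ_2 = 318.8/59.10 = 5.394 ns.
Total proper time: τ_1 + 5.394 = 48.95, so τ_1 = 48.95 − 5.394 = 43.56 ns.
γ_1 = 113.2/43.56 = 2.599; β = √(1 − 1/γ²) = √0.8520.

β = 0.923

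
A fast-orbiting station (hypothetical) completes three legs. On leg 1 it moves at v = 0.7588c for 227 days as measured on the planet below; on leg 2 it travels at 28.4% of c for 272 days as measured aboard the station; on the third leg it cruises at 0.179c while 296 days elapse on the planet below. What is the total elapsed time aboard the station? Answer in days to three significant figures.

τ = 711 days

Leg 1: γ = 1/√(1 − 0.7588²) = 1/√0.4242 = 1.535; τ_1 = 227/1.535 = 147.9 days.
Leg 2: 272 days is already measured aboard the station.
Leg 3: γ = 1/√(1 − 0.179²) = 1/√0.9680 = 1.016; τ_3 = 296/1.016 = 291.2 days.
Total: 147.9 + 272.0 + 291.2 days.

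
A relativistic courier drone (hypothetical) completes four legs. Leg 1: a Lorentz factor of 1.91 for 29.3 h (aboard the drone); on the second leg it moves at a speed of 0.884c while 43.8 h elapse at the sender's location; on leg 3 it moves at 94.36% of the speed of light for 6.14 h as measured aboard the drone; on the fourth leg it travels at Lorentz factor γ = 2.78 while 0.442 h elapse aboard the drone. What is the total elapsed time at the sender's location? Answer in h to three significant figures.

Leg 1: γ = 1.91; Δt_1 = 1.910 × 29.3 = 55.96 h.
Leg 2: 43.8 h is already measured at the sender's location.
Leg 3: β = 0.9436; γ = 1/√(1 − 0.9436²) = 1/√0.1096 = 3.020; Δt_3 = 3.020 × 6.14 = 18.54 h.
Leg 4: γ = 2.78; Δt_4 = 2.780 × 0.442 = 1.229 h.
Total: 55.96 + 43.80 + 18.54 + 1.229 h.

Δt = 120 h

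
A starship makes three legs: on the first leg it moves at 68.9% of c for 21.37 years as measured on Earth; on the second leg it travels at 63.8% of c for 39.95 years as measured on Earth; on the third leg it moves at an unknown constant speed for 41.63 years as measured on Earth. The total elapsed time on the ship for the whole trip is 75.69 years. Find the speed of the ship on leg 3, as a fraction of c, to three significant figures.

Leg 1: β = 0.689; γ = 1/√(1 − 0.689²) = 1/√0.5253 = 1.380; τ_1 = 21.37/1.380 = 15.49 years.
Leg 2: β = 0.638; γ = 1/√(1 − 0.638²) = 1/√0.5930 = 1.299; τ_2 = 39.95/1.299 = 30.76 years.
Leg 3: speed unknown; τ_3 = 41.63/γ_3.
Total proper time: 15.49 + 30.76 + τ_3 = 75.69, so τ_3 = 75.69 − 46.25 = 29.44 years.
γ_3 = 41.63/29.44 = 1.414; β = √(1 − 1/γ²) = √0.4999.

β = 0.707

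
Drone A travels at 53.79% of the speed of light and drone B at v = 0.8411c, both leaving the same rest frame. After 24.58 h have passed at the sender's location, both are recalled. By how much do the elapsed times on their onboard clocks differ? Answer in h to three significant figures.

A: β = 0.5379; γ = 1/√(1 − 0.5379²) = 1/√0.7107 = 1.186; τ_A = 24.58/1.186 = 20.72 h.
B: γ = 1/√(1 − 0.8411²) = 1/√0.2926 = 1.849; τ_B = 24.58/1.849 = 13.29 h.

|τ_A − τ_B| = 7.43 h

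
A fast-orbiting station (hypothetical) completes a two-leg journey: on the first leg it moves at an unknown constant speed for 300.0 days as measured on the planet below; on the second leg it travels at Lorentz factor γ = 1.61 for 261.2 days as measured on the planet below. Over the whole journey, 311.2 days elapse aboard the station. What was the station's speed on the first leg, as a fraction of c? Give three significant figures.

Leg 1: speed unknown; τ_1 = 300.0/γ_1.
Leg 2: γ = 1.61; τ_2 = 261.2/1.610 = 162.2 days.
Total proper time: τ_1 + 162.2 = 311.2, so τ_1 = 311.2 − 162.2 = 149.0 days.
γ_1 = 300.0/149.0 = 2.014; β = √(1 − 1/γ²) = √0.7534.

β = 0.868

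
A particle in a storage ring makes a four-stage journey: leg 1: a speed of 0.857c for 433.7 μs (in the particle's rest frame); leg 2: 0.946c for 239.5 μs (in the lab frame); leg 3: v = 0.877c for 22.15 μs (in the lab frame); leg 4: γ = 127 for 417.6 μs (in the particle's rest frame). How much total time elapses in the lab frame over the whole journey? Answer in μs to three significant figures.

Leg 1: γ = 1/√(1 − 0.857²) = 1/√0.2656 = 1.941; Δt_1 = 1.941 × 433.7 = 841.6 μs.
Leg 2: 239.5 μs is already measured in the lab frame.
Leg 3: 22.15 μs is already measured in the lab frame.
Leg 4: γ = 127; Δt_4 = 127.0 × 417.6 = 5.304×10⁴ μs.
Total: 841.6 + 239.5 + 22.15 + 5.304×10⁴ μs.

Δt = 5.41×10⁴ μs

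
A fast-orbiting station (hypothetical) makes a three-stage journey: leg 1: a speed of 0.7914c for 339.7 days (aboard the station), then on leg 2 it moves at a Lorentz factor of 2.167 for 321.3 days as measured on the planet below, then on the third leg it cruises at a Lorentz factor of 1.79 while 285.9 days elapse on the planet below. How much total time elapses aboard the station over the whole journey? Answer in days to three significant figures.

Leg 1: 339.7 days is already measured aboard the station.
Leg 2: γ = 2.167; τ_2 = 321.3/2.167 = 148.3 days.
Leg 3: γ = 1.79; τ_3 = 285.9/1.790 = 159.7 days.
Total: 339.7 + 148.3 + 159.7 days.

τ = 648 days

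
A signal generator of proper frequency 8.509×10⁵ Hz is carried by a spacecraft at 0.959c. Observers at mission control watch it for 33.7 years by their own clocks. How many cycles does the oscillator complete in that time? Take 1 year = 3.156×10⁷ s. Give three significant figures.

γ = 1/√(1 − 0.959²) = 1/√0.08032 = 3.529
During 33.7 years of lab time, the oscillator's proper time advances by τ = Δt/γ = 33.7/3.529 = 9.551 years = 3.014×10⁸ s.
N = f × τ = 8.509×10⁵ × 3.014×10⁸ = 2.565×10¹⁴.

N = 2.56×10¹⁴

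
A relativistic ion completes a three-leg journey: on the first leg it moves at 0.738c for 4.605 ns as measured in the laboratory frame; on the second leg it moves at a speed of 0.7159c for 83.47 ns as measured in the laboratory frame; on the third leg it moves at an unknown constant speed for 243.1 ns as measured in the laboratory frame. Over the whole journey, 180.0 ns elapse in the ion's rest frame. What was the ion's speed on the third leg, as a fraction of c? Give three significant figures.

β = 0.873

Leg 1: γ = 1/√(1 − 0.738²) = 1/√0.4554 = 1.482; τ_1 = 4.605/1.482 = 3.107 ns.
Leg 2: γ = 1/√(1 − 0.7159²) = 1/√0.4875 = 1.432; τ_2 = 83.47/1.432 = 58.28 ns.
Leg 3: speed unknown; τ_3 = 243.1/γ_3.
Total proper time: 3.107 + 58.28 + τ_3 = 180.0, so τ_3 = 180.0 − 61.39 = 118.6 ns.
γ_3 = 243.1/118.6 = 2.050; β = √(1 − 1/γ²) = √0.7619.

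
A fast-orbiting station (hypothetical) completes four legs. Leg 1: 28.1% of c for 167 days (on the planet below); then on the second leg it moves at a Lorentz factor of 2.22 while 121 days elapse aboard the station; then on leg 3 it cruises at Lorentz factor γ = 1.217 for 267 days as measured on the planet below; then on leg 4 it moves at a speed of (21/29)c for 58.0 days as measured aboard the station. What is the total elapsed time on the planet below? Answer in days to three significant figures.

Leg 1: 167 days is already measured on the planet below.
Leg 2: γ = 2.22; Δt_2 = 2.220 × 121 = 268.6 days.
Leg 3: 267 days is already measured on the planet below.
Leg 4: γ = 1/√(1 − (21/29)²) = 29/20 = 1.450; Δt_4 = 1.450 × 58.0 = 84.10 days.
Total: 167.0 + 268.6 + 267.0 + 84.10 days.

Δt = 787 days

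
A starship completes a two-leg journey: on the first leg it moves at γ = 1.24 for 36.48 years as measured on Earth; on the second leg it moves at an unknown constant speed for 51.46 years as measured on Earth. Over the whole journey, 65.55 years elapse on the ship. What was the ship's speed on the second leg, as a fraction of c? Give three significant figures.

Leg 1: γ = 1.24; τ_1 = 36.48/1.240 = 29.42 years.
Leg 2: speed unknown; τ_2 = 51.46/γ_2.
Total proper time: 29.42 + τ_2 = 65.55, so τ_2 = 65.55 − 29.42 = 36.13 years.
γ_2 = 51.46/36.13 = 1.424; β = √(1 − 1/γ²) = √0.5070.

β = 0.712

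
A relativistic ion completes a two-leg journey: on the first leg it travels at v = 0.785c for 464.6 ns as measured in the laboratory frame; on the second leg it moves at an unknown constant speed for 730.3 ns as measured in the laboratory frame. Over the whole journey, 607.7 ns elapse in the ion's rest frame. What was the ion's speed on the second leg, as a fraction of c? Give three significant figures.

Leg 1: γ = 1/√(1 − 0.785²) = 1/√0.3838 = 1.614; τ_1 = 464.6/1.614 = 287.8 ns.
Leg 2: speed unknown; τ_2 = 730.3/γ_2.
Total proper time: 287.8 + τ_2 = 607.7, so τ_2 = 607.7 − 287.8 = 319.9 ns.
γ_2 = 730.3/319.9 = 2.283; β = √(1 − 1/γ²) = √0.8081.

β = 0.899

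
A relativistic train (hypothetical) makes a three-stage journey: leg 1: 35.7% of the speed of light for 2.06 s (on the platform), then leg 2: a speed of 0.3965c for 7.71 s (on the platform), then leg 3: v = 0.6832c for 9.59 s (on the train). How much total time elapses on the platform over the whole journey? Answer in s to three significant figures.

Δt = 22.9 s

Leg 1: 2.06 s is already measured on the platform.
Leg 2: 7.71 s is already measured on the platform.
Leg 3: γ = 1/√(1 − 0.6832²) = 1/√0.5332 = 1.369; Δt_3 = 1.369 × 9.59 = 13.13 s.
Total: 2.060 + 7.710 + 13.13 s.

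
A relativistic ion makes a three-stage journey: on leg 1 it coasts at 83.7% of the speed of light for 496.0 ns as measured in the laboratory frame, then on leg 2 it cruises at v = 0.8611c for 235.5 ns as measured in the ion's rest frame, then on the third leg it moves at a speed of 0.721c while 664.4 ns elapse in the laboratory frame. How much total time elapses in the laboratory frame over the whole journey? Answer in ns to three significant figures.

Leg 1: 496.0 ns is already measured in the laboratory frame.
Leg 2: γ = 1/√(1 − 0.8611²) = 1/√0.2585 = 1.967; Δt_2 = 1.967 × 235.5 = 463.2 ns.
Leg 3: 664.4 ns is already measured in the laboratory frame.
Total: 496.0 + 463.2 + 664.4 ns.

Δt = 1620 ns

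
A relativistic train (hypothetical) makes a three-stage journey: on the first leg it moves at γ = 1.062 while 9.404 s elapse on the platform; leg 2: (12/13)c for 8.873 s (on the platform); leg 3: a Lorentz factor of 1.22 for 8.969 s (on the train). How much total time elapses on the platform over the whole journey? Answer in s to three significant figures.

Δt = 29.2 s

Leg 1: 9.404 s is already measured on the platform.
Leg 2: 8.873 s is already measured on the platform.
Leg 3: γ = 1.22; Δt_3 = 1.220 × 8.969 = 10.94 s.
Total: 9.404 + 8.873 + 10.94 s.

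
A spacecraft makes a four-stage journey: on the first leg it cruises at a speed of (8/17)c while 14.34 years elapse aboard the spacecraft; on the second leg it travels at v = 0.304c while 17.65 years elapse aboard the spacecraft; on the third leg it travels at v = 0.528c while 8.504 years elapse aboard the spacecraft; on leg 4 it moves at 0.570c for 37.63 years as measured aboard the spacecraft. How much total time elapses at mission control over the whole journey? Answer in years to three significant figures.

Leg 1: γ = 1/√(1 − (8/17)²) = 17/15 ≈ 1.133; Δt_1 = 1.133 × 14.34 = 16.25 years.
Leg 2: γ = 1/√(1 − 0.304²) = 1/√0.9076 = 1.050; Δt_2 = 1.050 × 17.65 = 18.53 years.
Leg 3: γ = 1/√(1 − 0.528²) = 1/√0.7212 = 1.178; Δt_3 = 1.178 × 8.504 = 10.01 years.
Leg 4: γ = 1/√(1 − 0.570²) = 1/√0.6751 = 1.217; Δt_4 = 1.217 × 37.63 = 45.80 years.
Total: 16.25 + 18.53 + 10.01 + 45.80 years.

Δt = 90.6 years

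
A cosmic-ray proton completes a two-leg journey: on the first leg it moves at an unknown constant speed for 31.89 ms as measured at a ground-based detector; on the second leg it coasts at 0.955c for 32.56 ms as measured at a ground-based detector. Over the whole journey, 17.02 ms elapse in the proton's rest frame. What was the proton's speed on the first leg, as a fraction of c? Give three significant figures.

Leg 1: speed unknown; τ_1 = 31.89/γ_1.
Leg 2: γ = 1/√(1 − 0.955²) = 1/√0.08798 = 3.371; τ_2 = 32.56/3.371 = 9.657 ms.
Total proper time: τ_1 + 9.657 = 17.02, so τ_1 = 17.02 − 9.657 = 7.363 ms.
γ_1 = 31.89/7.363 = 4.331; β = √(1 − 1/γ²) = √0.9467.

β = 0.973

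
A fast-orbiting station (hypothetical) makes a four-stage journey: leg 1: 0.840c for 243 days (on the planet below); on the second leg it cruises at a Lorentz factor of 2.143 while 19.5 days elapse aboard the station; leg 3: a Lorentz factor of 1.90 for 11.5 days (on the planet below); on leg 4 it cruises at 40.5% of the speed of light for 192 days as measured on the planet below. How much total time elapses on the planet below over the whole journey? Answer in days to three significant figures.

Δt = 488 days

Leg 1: 243 days is already measured on the planet below.
Leg 2: γ = 2.143; Δt_2 = 2.143 × 19.5 = 41.79 days.
Leg 3: 11.5 days is already measured on the planet below.
Leg 4: 192 days is already measured on the planet below.
Total: 243.0 + 41.79 + 11.50 + 192.0 days.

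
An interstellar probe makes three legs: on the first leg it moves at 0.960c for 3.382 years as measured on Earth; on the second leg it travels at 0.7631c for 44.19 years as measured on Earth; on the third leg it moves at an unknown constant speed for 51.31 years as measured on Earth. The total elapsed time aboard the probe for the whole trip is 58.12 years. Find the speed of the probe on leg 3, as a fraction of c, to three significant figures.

β = 0.830

Leg 1: γ = 1/√(1 − 0.960²) = 25/7 ≈ 3.571; τ_1 = 3.382/3.571 = 0.9470 years.
Leg 2: γ = 1/√(1 − 0.7631²) = 1/√0.4177 = 1.547; τ_2 = 44.19/1.547 = 28.56 years.
Leg 3: speed unknown; τ_3 = 51.31/γ_3.
Total proper time: 0.9470 + 28.56 + τ_3 = 58.12, so τ_3 = 58.12 − 29.51 = 28.61 years.
γ_3 = 51.31/28.61 = 1.793; β = √(1 − 1/γ²) = √0.6890.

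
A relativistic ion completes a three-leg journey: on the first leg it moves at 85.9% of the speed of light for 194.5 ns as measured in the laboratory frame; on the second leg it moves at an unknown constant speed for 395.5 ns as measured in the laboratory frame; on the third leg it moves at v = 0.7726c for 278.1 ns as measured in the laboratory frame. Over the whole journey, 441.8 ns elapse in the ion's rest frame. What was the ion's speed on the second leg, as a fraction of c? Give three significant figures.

β = 0.908

Leg 1: β = 0.859; γ = 1/√(1 − 0.859²) = 1/√0.2621 = 1.953; τ_1 = 194.5/1.953 = 99.58 ns.
Leg 2: speed unknown; τ_2 = 395.5/γ_2.
Leg 3: γ = 1/√(1 − 0.7726²) = 1/√0.4031 = 1.575; τ_3 = 278.1/1.575 = 176.6 ns.
Total proper time: 99.58 + τ_2 + 176.6 = 441.8, so τ_2 = 441.8 − 276.1 = 165.7 ns.
γ_2 = 395.5/165.7 = 2.387; β = √(1 − 1/γ²) = √0.8246.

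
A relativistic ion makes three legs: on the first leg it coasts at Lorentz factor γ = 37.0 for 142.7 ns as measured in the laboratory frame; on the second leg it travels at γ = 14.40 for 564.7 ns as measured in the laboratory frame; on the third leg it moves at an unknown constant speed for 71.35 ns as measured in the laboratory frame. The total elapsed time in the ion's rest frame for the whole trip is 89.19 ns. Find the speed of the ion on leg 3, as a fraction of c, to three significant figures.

Leg 1: γ = 37.0; τ_1 = 142.7/37.00 = 3.857 ns.
Leg 2: γ = 14.40; τ_2 = 564.7/14.40 = 39.22 ns.
Leg 3: speed unknown; τ_3 = 71.35/γ_3.
Total proper time: 3.857 + 39.22 + τ_3 = 89.19, so τ_3 = 89.19 − 43.07 = 46.12 ns.
γ_3 = 71.35/46.12 = 1.547; β = √(1 − 1/γ²) = √0.5822.

β = 0.763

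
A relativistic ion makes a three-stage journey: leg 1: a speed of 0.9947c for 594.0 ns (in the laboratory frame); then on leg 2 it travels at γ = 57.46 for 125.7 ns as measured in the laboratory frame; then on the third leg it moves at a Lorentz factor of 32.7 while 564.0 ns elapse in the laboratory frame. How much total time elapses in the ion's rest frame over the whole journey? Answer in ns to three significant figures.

Leg 1: γ = 1/√(1 − 0.9947²) = 1/√0.01057 = 9.726; τ_1 = 594.0/9.726 = 61.07 ns.
Leg 2: γ = 57.46; τ_2 = 125.7/57.46 = 2.188 ns.
Leg 3: γ = 32.7; τ_3 = 564.0/32.70 = 17.25 ns.
Total: 61.07 + 2.188 + 17.25 ns.

τ = 80.5 ns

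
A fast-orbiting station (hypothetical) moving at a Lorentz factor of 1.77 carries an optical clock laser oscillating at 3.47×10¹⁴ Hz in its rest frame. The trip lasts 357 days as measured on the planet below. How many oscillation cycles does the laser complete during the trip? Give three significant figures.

γ = 1.77
The oscillator's own cycle count is N = f × τ where τ is the proper time aboard the station. τ = Δt/γ = 357/1.770 = 201.7 days = 1.743×10⁷ s.
N = 3.47×10¹⁴ × 1.743×10⁷ = 6.047×10²¹.

N = 6.05×10²¹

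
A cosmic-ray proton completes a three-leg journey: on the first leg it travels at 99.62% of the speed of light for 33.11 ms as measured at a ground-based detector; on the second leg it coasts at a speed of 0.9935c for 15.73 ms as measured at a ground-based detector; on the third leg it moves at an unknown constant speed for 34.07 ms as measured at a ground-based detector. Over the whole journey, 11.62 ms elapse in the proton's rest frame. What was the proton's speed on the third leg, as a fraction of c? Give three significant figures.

Leg 1: β = 0.9962; γ = 1/√(1 − 0.9962²) = 1/√0.007586 = 11.48; τ_1 = 33.11/11.48 = 2.884 ms.
Leg 2: γ = 1/√(1 − 0.9935²) = 1/√0.01296 = 8.785; τ_2 = 15.73/8.785 = 1.791 ms.
Leg 3: speed unknown; τ_3 = 34.07/γ_3.
Total proper time: 2.884 + 1.791 + τ_3 = 11.62, so τ_3 = 11.62 − 4.674 = 6.946 ms.
γ_3 = 34.07/6.946 = 4.905; β = √(1 − 1/γ²) = √0.9584.

β = 0.979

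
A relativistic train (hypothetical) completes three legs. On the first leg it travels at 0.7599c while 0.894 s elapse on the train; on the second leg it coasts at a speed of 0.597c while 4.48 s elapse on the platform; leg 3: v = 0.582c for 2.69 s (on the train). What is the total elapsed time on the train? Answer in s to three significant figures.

Leg 1: 0.894 s is already measured on the train.
Leg 2: γ = 1/√(1 − 0.597²) = 1/√0.6436 = 1.247; τ_2 = 4.48/1.247 = 3.594 s.
Leg 3: 2.69 s is already measured on the train.
Total: 0.8940 + 3.594 + 2.690 s.

τ = 7.18 s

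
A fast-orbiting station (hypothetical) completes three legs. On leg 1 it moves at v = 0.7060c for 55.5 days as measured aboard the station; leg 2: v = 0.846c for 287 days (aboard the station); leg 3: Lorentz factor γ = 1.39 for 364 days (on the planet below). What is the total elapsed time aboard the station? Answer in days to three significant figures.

τ = 604 days

Leg 1: 55.5 days is already measured aboard the station.
Leg 2: 287 days is already measured aboard the station.
Leg 3: γ = 1.39; τ_3 = 364/1.390 = 261.9 days.
Total: 55.50 + 287.0 + 261.9 days.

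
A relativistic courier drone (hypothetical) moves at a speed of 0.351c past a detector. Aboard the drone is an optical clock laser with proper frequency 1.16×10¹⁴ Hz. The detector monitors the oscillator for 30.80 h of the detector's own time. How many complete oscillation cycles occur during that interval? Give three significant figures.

γ = 1/√(1 − 0.351²) = 1/√0.8768 = 1.068
During 30.80 h of lab time, the oscillator's proper time advances by τ = Δt/γ = 30.80/1.068 = 28.84 h = 1.038×10⁵ s.
N = f × τ = 1.16×10¹⁴ × 1.038×10⁵ = 1.204×10¹⁹.

N = 1.20×10¹⁹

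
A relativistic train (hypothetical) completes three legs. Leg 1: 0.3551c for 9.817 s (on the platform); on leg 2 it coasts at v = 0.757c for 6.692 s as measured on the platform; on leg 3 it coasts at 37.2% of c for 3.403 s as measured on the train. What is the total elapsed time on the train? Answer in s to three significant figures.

Leg 1: γ = 1/√(1 − 0.3551²) = 1/√0.8739 = 1.070; τ_1 = 9.817/1.070 = 9.177 s.
Leg 2: γ = 1/√(1 − 0.757²) = 1/√0.4270 = 1.530; τ_2 = 6.692/1.530 = 4.373 s.
Leg 3: 3.403 s is already measured on the train.
Total: 9.177 + 4.373 + 3.403 s.

τ = 17.0 s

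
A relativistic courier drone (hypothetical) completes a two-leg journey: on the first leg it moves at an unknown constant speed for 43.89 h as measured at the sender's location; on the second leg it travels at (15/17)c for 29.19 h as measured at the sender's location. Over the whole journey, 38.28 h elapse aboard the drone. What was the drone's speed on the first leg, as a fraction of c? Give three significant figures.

β = 0.829

Leg 1: speed unknown; τ_1 = 43.89/γ_1.
Leg 2: γ = 1/√(1 − (15/17)²) = 17/8 = 2.125; τ_2 = 29.19/2.125 = 13.74 h.
Total proper time: τ_1 + 13.74 = 38.28, so τ_1 = 38.28 − 13.74 = 24.54 h.
γ_1 = 43.89/24.54 = 1.788; β = √(1 − 1/γ²) = √0.6873.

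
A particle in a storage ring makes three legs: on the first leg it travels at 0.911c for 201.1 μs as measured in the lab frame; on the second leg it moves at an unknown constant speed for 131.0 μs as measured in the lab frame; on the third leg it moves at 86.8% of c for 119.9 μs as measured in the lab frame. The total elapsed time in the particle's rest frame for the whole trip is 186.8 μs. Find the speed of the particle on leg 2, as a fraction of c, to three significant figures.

β = 0.941

Leg 1: γ = 1/√(1 − 0.911²) = 1/√0.1701 = 2.425; τ_1 = 201.1/2.425 = 82.93 μs.
Leg 2: speed unknown; τ_2 = 131.0/γ_2.
Leg 3: β = 0.868; γ = 1/√(1 − 0.868²) = 1/√0.2466 = 2.014; τ_3 = 119.9/2.014 = 59.54 μs.
Total proper time: 82.93 + τ_2 + 59.54 = 186.8, so τ_2 = 186.8 − 142.5 = 44.33 μs.
γ_2 = 131.0/44.33 = 2.955; β = √(1 − 1/γ²) = √0.8855.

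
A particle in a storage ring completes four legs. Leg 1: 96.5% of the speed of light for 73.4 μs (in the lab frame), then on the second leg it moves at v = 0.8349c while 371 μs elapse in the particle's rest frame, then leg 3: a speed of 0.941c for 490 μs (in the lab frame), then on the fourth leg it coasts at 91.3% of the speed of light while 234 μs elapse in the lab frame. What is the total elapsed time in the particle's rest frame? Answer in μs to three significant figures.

Leg 1: β = 0.965; γ = 1/√(1 − 0.965²) = 1/√0.06878 = 3.813; τ_1 = 73.4/3.813 = 19.25 μs.
Leg 2: 371 μs is already measured in the particle's rest frame.
Leg 3: γ = 1/√(1 − 0.941²) = 1/√0.1145 = 2.955; τ_3 = 490/2.955 = 165.8 μs.
Leg 4: β = 0.913; γ = 1/√(1 − 0.913²) = 1/√0.1664 = 2.451; τ_4 = 234/2.451 = 95.46 μs.
Total: 19.25 + 371.0 + 165.8 + 95.46 μs.

τ = 652 μs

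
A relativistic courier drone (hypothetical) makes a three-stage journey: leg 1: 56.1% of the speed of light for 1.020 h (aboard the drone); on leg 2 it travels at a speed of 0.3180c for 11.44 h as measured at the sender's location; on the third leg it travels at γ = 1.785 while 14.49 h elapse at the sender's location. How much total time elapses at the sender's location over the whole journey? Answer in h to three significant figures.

Leg 1: β = 0.561; γ = 1/√(1 − 0.561²) = 1/√0.6853 = 1.208; Δt_1 = 1.208 × 1.020 = 1.232 h.
Leg 2: 11.44 h is already measured at the sender's location.
Leg 3: 14.49 h is already measured at the sender's location.
Total: 1.232 + 11.44 + 14.49 h.

Δt = 27.2 h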